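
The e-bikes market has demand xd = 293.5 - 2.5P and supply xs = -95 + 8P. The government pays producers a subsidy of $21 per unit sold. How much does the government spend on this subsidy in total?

Government cost = $5061

Pre-subsidy: 293.5 - 2.5P = -95 + 8P gives P* = 37, x* = 201.
With the subsidy, sellers receive Ps = Pb + 21 for each unit, where Pb is the price buyers pay.
Supply in terms of Pb becomes xs = -95 + 8(Pb + 21) = 73 + 8Pb. Setting this equal to demand: 293.5 - 2.5Pb = 73 + 8Pb, so Pb = 21.
Sellers receive Ps = 21 + 21 = 42; x' = 293.5 − 2.5·21 = 241.
Government outlay = subsidy × quantity = 21 × 241 = 5061.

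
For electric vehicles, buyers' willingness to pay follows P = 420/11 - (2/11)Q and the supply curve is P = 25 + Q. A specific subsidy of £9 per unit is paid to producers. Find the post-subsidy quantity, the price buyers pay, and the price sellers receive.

Q' = 244/13; buyers pay 452/13; sellers receive 569/13

Pre-subsidy: 420/11 - (2/11)Q = 25 + Q gives Q* = 145/13 and P* = 470/13.
With the subsidy, sellers receive Ps = Pb + 9 for each unit, where Pb is the price buyers pay.
On the curves, Pb = 420/11 - (2/11)Q and Ps = 25 + Q; the wedge Ps − Pb = 9 gives 25 + Q − (420/11 - (2/11)Q) = 9, so Q' = 244/13.
Then Pb = 420/11 − (2/11)·(244/13) = 452/13 and Ps = 25 + 1·(244/13) = 569/13.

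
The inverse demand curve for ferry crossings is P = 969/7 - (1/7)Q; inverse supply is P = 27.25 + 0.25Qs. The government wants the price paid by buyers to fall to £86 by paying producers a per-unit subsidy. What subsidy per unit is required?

At a buyer price of 86, quantity demanded is 969 − 7·86 = 367.
Sellers supply 367 only when they receive Ps = 27.25 + 0.25·367 = 119.
s = Ps − Pb = 119 − 86 = 33.

Required subsidy s = £33 per unit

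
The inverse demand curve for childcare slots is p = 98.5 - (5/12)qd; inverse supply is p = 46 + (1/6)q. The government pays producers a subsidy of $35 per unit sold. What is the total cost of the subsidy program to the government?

Pre-subsidy: 98.5 - (5/12)q = 46 + (1/6)q gives q* = 90 and p* = 61.
With the subsidy, sellers receive ps = pb + 35 for each unit, where pb is the price buyers pay.
On the curves, pb = 98.5 - (5/12)q and ps = 46 + (1/6)q; the wedge ps − pb = 35 gives 46 + (1/6)q − (98.5 - (5/12)q) = 35, so q' = 150.
Then pb = 98.5 − (5/12)·150 = 36 and ps = 46 + (1/6)·150 = 71.
Government outlay = subsidy × quantity = 35 × 150 = 5250.

Government cost = $5250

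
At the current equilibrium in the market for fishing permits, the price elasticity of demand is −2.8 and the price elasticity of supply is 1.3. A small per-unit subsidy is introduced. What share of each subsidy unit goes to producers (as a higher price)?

For a small subsidy around the equilibrium, the benefit split depends on the relative slopes, which at a point are proportional to the elasticities.
Buyer share = εs/(εs + |εd|) = 1.3/(1.3 + 2.8) = 13/41; seller share = |εd|/(εs + |εd|) = 28/41.
So producers capture 28/41 of the subsidy.

Producer share = 28/41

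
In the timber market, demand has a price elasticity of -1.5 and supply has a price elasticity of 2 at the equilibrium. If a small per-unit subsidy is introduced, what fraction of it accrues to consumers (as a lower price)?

Consumer share = 4/7

For a small subsidy around the equilibrium, the benefit split depends on the relative slopes, which at a point are proportional to the elasticities.
Buyer share = εs/(εs + |εd|) = 2/(2 + 1.5) = 4/7; seller share = |εd|/(εs + |εd|) = 3/7.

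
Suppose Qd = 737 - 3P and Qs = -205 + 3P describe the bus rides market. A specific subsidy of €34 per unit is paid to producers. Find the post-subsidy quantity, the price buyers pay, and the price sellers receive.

Pre-subsidy: 737 - 3P = -205 + 3P gives P* = 157, Q* = 266.
With the subsidy, sellers receive Ps = Pb + 34 for each unit, where Pb is the price buyers pay.
Supply in terms of Pb becomes Qs = -205 + 3(Pb + 34) = -103 + 3Pb. Setting this equal to demand: 737 - 3Pb = -103 + 3Pb, so Pb = 140.
Sellers receive Ps = 140 + 34 = 174; Q' = 737 − 3·140 = 317.

Q' = 317; buyers pay €140; sellers receive €174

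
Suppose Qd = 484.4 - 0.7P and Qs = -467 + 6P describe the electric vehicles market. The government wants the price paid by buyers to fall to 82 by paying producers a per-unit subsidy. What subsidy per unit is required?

At a buyer price of 82, quantity demanded is 484.4 − 0.7·82 = 427.
Sellers supply 427 only when they receive Ps with -467 + 6·Ps = 427, i.e. Ps = 149.
s = Ps − Pb = 149 − 82 = 67.

Required subsidy s = 67 per unit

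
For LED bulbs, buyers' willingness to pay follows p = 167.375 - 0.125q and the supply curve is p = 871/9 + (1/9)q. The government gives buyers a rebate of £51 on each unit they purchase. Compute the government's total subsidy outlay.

Pre-subsidy: 167.375 - 0.125q = 871/9 + (1/9)q gives q* = 299 and p* = 130.
With the rebate, buyers effectively pay pb = ps − 51, where ps is the price sellers receive.
On the curves, pb = 167.375 - 0.125q and ps = 871/9 + (1/9)q; the wedge ps − pb = 51 gives 871/9 + (1/9)q − (167.375 - 0.125q) = 51, so q' = 515.
Then pb = 167.375 − 0.125·515 = 103 and ps = 871/9 + (1/9)·515 = 154.
Government outlay = subsidy × quantity = 51 × 515 = 26265.

Government cost = £26265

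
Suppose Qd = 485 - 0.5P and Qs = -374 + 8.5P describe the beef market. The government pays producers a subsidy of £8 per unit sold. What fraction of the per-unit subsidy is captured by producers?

Producer share = 1/18

Pre-subsidy: 485 - 0.5P = -374 + 8.5P gives P* = 859/9, Q* = 7871/18.
With the subsidy, sellers receive Ps = Pb + 8 for each unit, where Pb is the price buyers pay.
Supply in terms of Pb becomes Qs = -374 + 8.5(Pb + 8) = -306 + 8.5Pb. Setting this equal to demand: 485 - 0.5Pb = -306 + 8.5Pb, so Pb = 791/9.
Sellers receive Ps = 791/9 + 8 = 863/9; Q' = 485 − 0.5·(791/9) = 7939/18.
Buyers' price falls by P* − Pb = 859/9 − 791/9 = 68/9; sellers' price rises by Ps − P* = 863/9 − 859/9 = 4/9.
So producers capture (4/9)/8 = 1/18 of each unit of subsidy.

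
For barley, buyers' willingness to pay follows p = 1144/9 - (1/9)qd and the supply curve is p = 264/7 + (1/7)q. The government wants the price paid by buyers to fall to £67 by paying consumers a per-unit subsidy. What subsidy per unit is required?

At a buyer price of 67, quantity demanded is 1144 − 9·67 = 541.
Sellers supply 541 only when they receive ps = 264/7 + (1/7)·541 = 115.
s = ps − pb = 115 − 67 = 48.

Required subsidy s = £48 per unit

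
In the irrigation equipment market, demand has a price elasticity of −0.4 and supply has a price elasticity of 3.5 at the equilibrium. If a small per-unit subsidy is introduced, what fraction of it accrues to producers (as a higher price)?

Producer share = 4/39

For a small subsidy around the equilibrium, the benefit split depends on the relative slopes, which at a point are proportional to the elasticities.
Buyer share = εs/(εs + |εd|) = 3.5/(3.5 + 0.4) = 35/39; seller share = |εd|/(εs + |εd|) = 4/39.
So producers capture 4/39 of the subsidy.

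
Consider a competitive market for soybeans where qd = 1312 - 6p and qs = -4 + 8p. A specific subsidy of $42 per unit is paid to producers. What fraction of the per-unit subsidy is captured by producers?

Producer share = 3/7

Pre-subsidy: 1312 - 6p = -4 + 8p gives p* = 94, q* = 748.
With the subsidy, sellers receive ps = pb + 42 for each unit, where pb is the price buyers pay.
Supply in terms of pb becomes qs = -4 + 8(pb + 42) = 332 + 8pb. Setting this equal to demand: 1312 - 6pb = 332 + 8pb, so pb = 70.
Sellers receive ps = 70 + 42 = 112; q' = 1312 − 6·70 = 892.
Buyers' price falls by p* − pb = 94 − 70 = 24; sellers' price rises by ps − p* = 112 − 94 = 18.
So producers capture 18/42 = 3/7 of each unit of subsidy.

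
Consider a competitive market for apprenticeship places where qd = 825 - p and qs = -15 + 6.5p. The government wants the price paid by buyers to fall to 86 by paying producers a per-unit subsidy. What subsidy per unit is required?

At a buyer price of 86, quantity demanded is 825 − 1·86 = 739.
Sellers supply 739 only when they receive ps with -15 + 6.5·ps = 739, i.e. ps = 116.
s = ps − pb = 116 − 86 = 30.

Required subsidy s = 30 per unit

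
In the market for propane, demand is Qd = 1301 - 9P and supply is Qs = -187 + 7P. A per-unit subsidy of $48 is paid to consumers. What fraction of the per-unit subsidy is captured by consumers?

Pre-subsidy: 1301 - 9P = -187 + 7P gives P* = 93, Q* = 464.
With the rebate, buyers effectively pay Pb = Ps − 48, where Ps is the price sellers receive.
Demand in terms of Ps becomes Qd = 1301 − 9(Ps − 48) = 1733 - 9Ps. Setting this equal to supply: 1733 - 9Ps = -187 + 7Ps, so Ps = 120.
Buyers pay Pb = 120 − 48 = 72; Q' = -187 + 7·120 = 653.
Buyers' price falls by P* − Pb = 93 − 72 = 21; sellers' price rises by Ps − P* = 120 − 93 = 27.
So consumers capture 21/48 = 0.4375 of each unit of subsidy.

Consumer share = 0.4375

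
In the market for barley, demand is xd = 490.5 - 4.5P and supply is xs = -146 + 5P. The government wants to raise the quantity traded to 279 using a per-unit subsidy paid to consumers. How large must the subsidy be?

Required subsidy s = 38 per unit

At x = 279, invert demand for the buyer price: Pb = (490.5 − 279)/4.5 = 47; invert supply for the seller price: Ps = (279 − (-146))/5 = 85.
The subsidy must fill the gap: s = Ps − Pb = 85 − 47 = 38.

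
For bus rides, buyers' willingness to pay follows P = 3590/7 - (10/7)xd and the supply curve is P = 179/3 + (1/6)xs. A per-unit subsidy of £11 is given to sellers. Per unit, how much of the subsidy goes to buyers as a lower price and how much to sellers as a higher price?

Buyers gain 660/67 per unit; sellers gain 77/67 per unit

Pre-subsidy: 3590/7 - (10/7)x = 179/3 + (1/6)x gives x* = 19034/67 and P* = 7170/67.
With the subsidy, sellers receive Ps = Pb + 11 for each unit, where Pb is the price buyers pay.
On the curves, Pb = 3590/7 - (10/7)x and Ps = 179/3 + (1/6)x; the wedge Ps − Pb = 11 gives 179/3 + (1/6)x − (3590/7 - (10/7)x) = 11, so x' = 19496/67.
Then Pb = 3590/7 − (10/7)·(19496/67) = 6510/67 and Ps = 179/3 + (1/6)·(19496/67) = 7247/67.
Buyers' price falls by P* − Pb = 7170/67 − 6510/67 = 660/67; sellers' price rises by Ps − P* = 7247/67 − 7170/67 = 77/67.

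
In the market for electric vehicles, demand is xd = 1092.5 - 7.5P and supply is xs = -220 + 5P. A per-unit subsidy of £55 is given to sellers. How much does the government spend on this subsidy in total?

Government cost = £25850

Pre-subsidy: 1092.5 - 7.5P = -220 + 5P gives P* = 105, x* = 305.
With the subsidy, sellers receive Ps = Pb + 55 for each unit, where Pb is the price buyers pay.
Supply in terms of Pb becomes xs = -220 + 5(Pb + 55) = 55 + 5Pb. Setting this equal to demand: 1092.5 - 7.5Pb = 55 + 5Pb, so Pb = 83.
Sellers receive Ps = 83 + 55 = 138; x' = 1092.5 − 7.5·83 = 470.
Government outlay = subsidy × quantity = 55 × 470 = 25850.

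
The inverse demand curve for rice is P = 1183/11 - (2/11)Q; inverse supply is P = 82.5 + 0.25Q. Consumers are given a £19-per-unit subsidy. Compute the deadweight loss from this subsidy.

Pre-subsidy: 1183/11 - (2/11)Q = 82.5 + 0.25Q gives Q* = 58 and P* = 97.
With the rebate, buyers effectively pay Pb = Ps − 19, where Ps is the price sellers receive.
On the curves, Pb = 1183/11 - (2/11)Q and Ps = 82.5 + 0.25Q; the wedge Ps − Pb = 19 gives 82.5 + 0.25Q − (1183/11 - (2/11)Q) = 19, so Q' = 102.
Then Pb = 1183/11 − (2/11)·102 = 89 and Ps = 82.5 + 0.25·102 = 108.
The subsidy expands output by 102 − 58 = 44 past the efficient level; on those units the gap between marginal cost and willingness to pay runs from 0 up to 19.
DWL = ½ × 19 × 44 = 418.

Deadweight loss = £418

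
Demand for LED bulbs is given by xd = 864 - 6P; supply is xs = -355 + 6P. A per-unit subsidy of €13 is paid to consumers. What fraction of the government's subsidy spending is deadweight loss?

Pre-subsidy: 864 - 6P = -355 + 6P gives P* = 1219/12, x* = 254.5.
With the rebate, buyers effectively pay Pb = Ps − 13, where Ps is the price sellers receive.
Demand in terms of Ps becomes xd = 864 − 6(Ps − 13) = 942 - 6Ps. Setting this equal to supply: 942 - 6Ps = -355 + 6Ps, so Ps = 1297/12.
Buyers pay Pb = 1297/12 − 13 = 1141/12; x' = -355 + 6·(1297/12) = 293.5.
ΔCS = ½(254.5 + 293.5)(1219/12 − 1141/12) = 1781; ΔPS = ½(254.5 + 293.5)(1297/12 − 1219/12) = 1781.
Government spending = 13 × 293.5 = 3815.5.
DWL = ½ × 13 × (293.5 − 254.5) = 253.5; fraction = 253.5 / 3815.5 = 39/587.

DWL / government spending = 39/587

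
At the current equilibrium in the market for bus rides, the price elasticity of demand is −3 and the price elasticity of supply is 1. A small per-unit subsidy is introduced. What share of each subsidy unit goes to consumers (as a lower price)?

Consumer share = 0.25

For a small subsidy around the equilibrium, the benefit split depends on the relative slopes, which at a point are proportional to the elasticities.
Buyer share = εs/(εs + |εd|) = 1/(1 + 3) = 0.25; seller share = |εd|/(εs + |εd|) = 0.75.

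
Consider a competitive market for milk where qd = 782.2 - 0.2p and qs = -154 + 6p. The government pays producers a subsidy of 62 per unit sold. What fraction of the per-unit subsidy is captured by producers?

Pre-subsidy: 782.2 - 0.2p = -154 + 6p gives p* = 151, q* = 752.
With the subsidy, sellers receive ps = pb + 62 for each unit, where pb is the price buyers pay.
Supply in terms of pb becomes qs = -154 + 6(pb + 62) = 218 + 6pb. Setting this equal to demand: 782.2 - 0.2pb = 218 + 6pb, so pb = 91.
Sellers receive ps = 91 + 62 = 153; q' = 782.2 − 0.2·91 = 764.
Buyers' price falls by p* − pb = 151 − 91 = 60; sellers' price rises by ps − p* = 153 − 151 = 2.
So producers capture 2/62 = 1/31 of each unit of subsidy.

Producer share = 1/31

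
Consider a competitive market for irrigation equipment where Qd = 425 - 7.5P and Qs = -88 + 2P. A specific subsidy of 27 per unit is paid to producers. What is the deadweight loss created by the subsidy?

Deadweight loss = 10935/19

Pre-subsidy: 425 - 7.5P = -88 + 2P gives P* = 54, Q* = 20.
With the subsidy, sellers receive Ps = Pb + 27 for each unit, where Pb is the price buyers pay.
Supply in terms of Pb becomes Qs = -88 + 2(Pb + 27) = -34 + 2Pb. Setting this equal to demand: 425 - 7.5Pb = -34 + 2Pb, so Pb = 918/19.
Sellers receive Ps = 918/19 + 27 = 1431/19; Q' = 425 − 7.5·(918/19) = 1190/19.
The subsidy expands output by 1190/19 − 20 = 810/19 past the efficient level; on those units the gap between marginal cost and willingness to pay runs from 0 up to 27.
DWL = ½ × 27 × 810/19 = 10935/19.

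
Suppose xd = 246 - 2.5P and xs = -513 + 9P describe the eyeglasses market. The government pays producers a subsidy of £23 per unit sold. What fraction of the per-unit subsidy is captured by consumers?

Consumer share = 18/23

Pre-subsidy: 246 - 2.5P = -513 + 9P gives P* = 66, x* = 81.
With the subsidy, sellers receive Ps = Pb + 23 for each unit, where Pb is the price buyers pay.
Supply in terms of Pb becomes xs = -513 + 9(Pb + 23) = -306 + 9Pb. Setting this equal to demand: 246 - 2.5Pb = -306 + 9Pb, so Pb = 48.
Sellers receive Ps = 48 + 23 = 71; x' = 246 − 2.5·48 = 126.
Buyers' price falls by P* − Pb = 66 − 48 = 18; sellers' price rises by Ps − P* = 71 − 66 = 5.
So consumers capture 18/23 = 18/23 of each unit of subsidy.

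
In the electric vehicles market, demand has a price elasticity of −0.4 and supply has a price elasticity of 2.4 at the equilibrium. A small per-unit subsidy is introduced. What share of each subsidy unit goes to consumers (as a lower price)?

Consumer share = 6/7

For a small subsidy around the equilibrium, the benefit split depends on the relative slopes, which at a point are proportional to the elasticities.
Buyer share = εs/(εs + |εd|) = 2.4/(2.4 + 0.4) = 6/7; seller share = |εd|/(εs + |εd|) = 1/7.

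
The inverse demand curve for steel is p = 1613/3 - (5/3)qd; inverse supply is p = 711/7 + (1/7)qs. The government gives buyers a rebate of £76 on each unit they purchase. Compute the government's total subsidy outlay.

Pre-subsidy: 1613/3 - (5/3)q = 711/7 + (1/7)q gives q* = 241 and p* = 136.
With the rebate, buyers effectively pay pb = ps − 76, where ps is the price sellers receive.
On the curves, pb = 1613/3 - (5/3)q and ps = 711/7 + (1/7)q; the wedge ps − pb = 76 gives 711/7 + (1/7)q − (1613/3 - (5/3)q) = 76, so q' = 283.
Then pb = 1613/3 − (5/3)·283 = 66 and ps = 711/7 + (1/7)·283 = 142.
Government outlay = subsidy × quantity = 76 × 283 = 21508.

Government cost = £21508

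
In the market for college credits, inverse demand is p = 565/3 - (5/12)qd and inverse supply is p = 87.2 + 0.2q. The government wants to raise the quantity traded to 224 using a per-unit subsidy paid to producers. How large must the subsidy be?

Required subsidy s = 37 per unit

At q = 224, from the demand curve buyers pay pb = 565/3 − (5/12)·224 = 95; from the supply curve sellers need ps = 87.2 + 0.2·224 = 132.
The subsidy must fill the gap: s = ps − pb = 132 − 95 = 37.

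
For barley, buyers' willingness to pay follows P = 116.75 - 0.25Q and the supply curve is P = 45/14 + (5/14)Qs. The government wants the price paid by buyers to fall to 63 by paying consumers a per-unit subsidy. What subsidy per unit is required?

Required subsidy s = 17 per unit

At a buyer price of 63, quantity demanded is 467 − 4·63 = 215.
Sellers supply 215 only when they receive Ps = 45/14 + (5/14)·215 = 80.
s = Ps − Pb = 80 − 63 = 17.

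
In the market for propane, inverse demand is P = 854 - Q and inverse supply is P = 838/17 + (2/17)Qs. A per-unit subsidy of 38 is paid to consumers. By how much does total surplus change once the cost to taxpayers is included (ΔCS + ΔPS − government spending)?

Pre-subsidy: 854 - Q = 838/17 + (2/17)Q gives Q* = 720 and P* = 134.
With the rebate, buyers effectively pay Pb = Ps − 38, where Ps is the price sellers receive.
On the curves, Pb = 854 - Q and Ps = 838/17 + (2/17)Q; the wedge Ps − Pb = 38 gives 838/17 + (2/17)Q − (854 - Q) = 38, so Q' = 754.
Then Pb = 854 − 1·754 = 100 and Ps = 838/17 + (2/17)·754 = 138.
ΔCS = ½(720 + 754)(134 − 100) = 25058; ΔPS = ½(720 + 754)(138 − 134) = 2948.
Government spending = 38 × 754 = 28652.
Net change = 25058 + 2948 − 28652 = -646. The loss equals the DWL triangle ½·38·34.

Net change in total surplus = -646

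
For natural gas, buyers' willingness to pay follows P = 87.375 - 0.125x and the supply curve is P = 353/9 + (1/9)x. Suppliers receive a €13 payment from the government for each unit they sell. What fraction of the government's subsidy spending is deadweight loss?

Pre-subsidy: 87.375 - 0.125x = 353/9 + (1/9)x gives x* = 3467/17 and P* = 1052/17.
With the subsidy, sellers receive Ps = Pb + 13 for each unit, where Pb is the price buyers pay.
On the curves, Pb = 87.375 - 0.125x and Ps = 353/9 + (1/9)x; the wedge Ps − Pb = 13 gives 353/9 + (1/9)x − (87.375 - 0.125x) = 13, so x' = 259.
Then Pb = 87.375 − 0.125·259 = 55 and Ps = 353/9 + (1/9)·259 = 68.
ΔCS = ½(3467/17 + 259)(1052/17 − 55) = 460395/289; ΔPS = ½(3467/17 + 259)(68 − 1052/17) = 409240/289.
Government spending = 13 × 259 = 3367.
DWL = ½ × 13 × (259 − 3467/17) = 6084/17; fraction = (6084/17) / 3367 = 468/4403.

DWL / government spending = 468/4403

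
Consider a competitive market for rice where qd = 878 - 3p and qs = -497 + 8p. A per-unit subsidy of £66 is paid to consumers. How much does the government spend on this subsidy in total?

Government cost = £42702

Pre-subsidy: 878 - 3p = -497 + 8p gives p* = 125, q* = 503.
With the rebate, buyers effectively pay pb = ps − 66, where ps is the price sellers receive.
Demand in terms of ps becomes qd = 878 − 3(ps − 66) = 1076 - 3ps. Setting this equal to supply: 1076 - 3ps = -497 + 8ps, so ps = 143.
Buyers pay pb = 143 − 66 = 77; q' = -497 + 8·143 = 647.
Government outlay = subsidy × quantity = 66 × 647 = 42702.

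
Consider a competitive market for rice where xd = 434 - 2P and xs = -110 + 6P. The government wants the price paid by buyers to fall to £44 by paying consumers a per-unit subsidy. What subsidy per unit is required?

At a buyer price of 44, quantity demanded is 434 − 2·44 = 346.
Sellers supply 346 only when they receive Ps with -110 + 6·Ps = 346, i.e. Ps = 76.
s = Ps − Pb = 76 − 44 = 32.

Required subsidy s = £32 per unit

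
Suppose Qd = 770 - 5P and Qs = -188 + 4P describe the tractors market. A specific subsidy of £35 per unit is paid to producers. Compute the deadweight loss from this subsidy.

Deadweight loss = 12250/9

Pre-subsidy: 770 - 5P = -188 + 4P gives P* = 958/9, Q* = 2140/9.
With the subsidy, sellers receive Ps = Pb + 35 for each unit, where Pb is the price buyers pay.
Supply in terms of Pb becomes Qs = -188 + 4(Pb + 35) = -48 + 4Pb. Setting this equal to demand: 770 - 5Pb = -48 + 4Pb, so Pb = 818/9.
Sellers receive Ps = 818/9 + 35 = 1133/9; Q' = 770 − 5·(818/9) = 2840/9.
The subsidy expands output by 2840/9 − 2140/9 = 700/9 past the efficient level; on those units the gap between marginal cost and willingness to pay runs from 0 up to 35.
DWL = ½ × 35 × 700/9 = 12250/9.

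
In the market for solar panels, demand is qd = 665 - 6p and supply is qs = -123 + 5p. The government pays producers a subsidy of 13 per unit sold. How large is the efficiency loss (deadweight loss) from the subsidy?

Pre-subsidy: 665 - 6p = -123 + 5p gives p* = 788/11, q* = 2587/11.
With the subsidy, sellers receive ps = pb + 13 for each unit, where pb is the price buyers pay.
Supply in terms of pb becomes qs = -123 + 5(pb + 13) = -58 + 5pb. Setting this equal to demand: 665 - 6pb = -58 + 5pb, so pb = 723/11.
Sellers receive ps = 723/11 + 13 = 866/11; q' = 665 − 6·(723/11) = 2977/11.
The subsidy expands output by 2977/11 − 2587/11 = 390/11 past the efficient level; on those units the gap between marginal cost and willingness to pay runs from 0 up to 13.
DWL = ½ × 13 × 390/11 = 2535/11.

Deadweight loss = 2535/11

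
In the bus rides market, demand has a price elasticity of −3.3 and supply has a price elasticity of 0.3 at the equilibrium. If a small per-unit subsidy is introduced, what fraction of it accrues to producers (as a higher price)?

Producer share = 11/12

For a small subsidy around the equilibrium, the benefit split depends on the relative slopes, which at a point are proportional to the elasticities.
Buyer share = εs/(εs + |εd|) = 0.3/(0.3 + 3.3) = 1/12; seller share = |εd|/(εs + |εd|) = 11/12.
So producers capture 11/12 of the subsidy.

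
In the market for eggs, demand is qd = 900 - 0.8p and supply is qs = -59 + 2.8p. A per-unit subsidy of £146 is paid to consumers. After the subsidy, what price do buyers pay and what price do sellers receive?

Buyers pay 917/6; sellers receive 1793/6

Pre-subsidy: 900 - 0.8p = -59 + 2.8p gives p* = 4795/18, q* = 6182/9.
With the rebate, buyers effectively pay pb = ps − 146, where ps is the price sellers receive.
Demand in terms of ps becomes qd = 900 − 0.8(ps − 146) = 1016.8 - 0.8ps. Setting this equal to supply: 1016.8 - 0.8ps = -59 + 2.8ps, so ps = 1793/6.
Buyers pay pb = 1793/6 − 146 = 917/6; q' = -59 + 2.8·(1793/6) = 11666/15.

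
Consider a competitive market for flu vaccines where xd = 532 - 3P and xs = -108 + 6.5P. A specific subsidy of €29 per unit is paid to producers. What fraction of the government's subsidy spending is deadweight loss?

Pre-subsidy: 532 - 3P = -108 + 6.5P gives P* = 1280/19, x* = 6268/19.
With the subsidy, sellers receive Ps = Pb + 29 for each unit, where Pb is the price buyers pay.
Supply in terms of Pb becomes xs = -108 + 6.5(Pb + 29) = 80.5 + 6.5Pb. Setting this equal to demand: 532 - 3Pb = 80.5 + 6.5Pb, so Pb = 903/19.
Sellers receive Ps = 903/19 + 29 = 1454/19; x' = 532 − 3·(903/19) = 7399/19.
ΔCS = ½(6268/19 + 7399/19)(1280/19 − 903/19) = 5152459/722; ΔPS = ½(6268/19 + 7399/19)(1454/19 − 1280/19) = 1189029/361.
Government spending = 29 × 7399/19 = 214571/19.
DWL = ½ × 29 × (7399/19 − 6268/19) = 32799/38; fraction = (32799/38) / (214571/19) = 1131/14798.

DWL / government spending = 1131/14798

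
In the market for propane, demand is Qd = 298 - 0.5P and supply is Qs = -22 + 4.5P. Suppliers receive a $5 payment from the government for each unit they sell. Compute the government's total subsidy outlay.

Pre-subsidy: 298 - 0.5P = -22 + 4.5P gives P* = 64, Q* = 266.
With the subsidy, sellers receive Ps = Pb + 5 for each unit, where Pb is the price buyers pay.
Supply in terms of Pb becomes Qs = -22 + 4.5(Pb + 5) = 0.5 + 4.5Pb. Setting this equal to demand: 298 - 0.5Pb = 0.5 + 4.5Pb, so Pb = 59.5.
Sellers receive Ps = 59.5 + 5 = 64.5; Q' = 298 − 0.5·59.5 = 268.25.
Government outlay = subsidy × quantity = 5 × 268.25 = 1341.25.

Government cost = $1341.25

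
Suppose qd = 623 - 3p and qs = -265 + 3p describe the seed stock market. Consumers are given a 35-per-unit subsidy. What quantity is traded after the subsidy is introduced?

q' = 231.5

Pre-subsidy: 623 - 3p = -265 + 3p gives p* = 148, q* = 179.
With the rebate, buyers effectively pay pb = ps − 35, where ps is the price sellers receive.
Demand in terms of ps becomes qd = 623 − 3(ps − 35) = 728 - 3ps. Setting this equal to supply: 728 - 3ps = -265 + 3ps, so ps = 165.5.
Buyers pay pb = 165.5 − 35 = 130.5; q' = -265 + 3·165.5 = 231.5.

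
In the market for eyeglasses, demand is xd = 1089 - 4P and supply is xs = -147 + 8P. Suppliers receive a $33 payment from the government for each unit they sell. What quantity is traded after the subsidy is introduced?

Pre-subsidy: 1089 - 4P = -147 + 8P gives P* = 103, x* = 677.
With the subsidy, sellers receive Ps = Pb + 33 for each unit, where Pb is the price buyers pay.
Supply in terms of Pb becomes xs = -147 + 8(Pb + 33) = 117 + 8Pb. Setting this equal to demand: 1089 - 4Pb = 117 + 8Pb, so Pb = 81.
Sellers receive Ps = 81 + 33 = 114; x' = 1089 − 4·81 = 765.

x' = 765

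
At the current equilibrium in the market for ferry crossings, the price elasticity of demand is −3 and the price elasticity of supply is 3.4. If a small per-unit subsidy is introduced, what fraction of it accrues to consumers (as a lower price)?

Consumer share = 0.53125

For a small subsidy around the equilibrium, the benefit split depends on the relative slopes, which at a point are proportional to the elasticities.
Buyer share = εs/(εs + |εd|) = 3.4/(3.4 + 3) = 0.53125; seller share = |εd|/(εs + |εd|) = 0.46875.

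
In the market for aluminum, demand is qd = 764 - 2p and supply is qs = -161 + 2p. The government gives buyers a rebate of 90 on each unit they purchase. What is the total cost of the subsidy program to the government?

Government cost = 35235

Pre-subsidy: 764 - 2p = -161 + 2p gives p* = 231.25, q* = 301.5.
With the rebate, buyers effectively pay pb = ps − 90, where ps is the price sellers receive.
Demand in terms of ps becomes qd = 764 − 2(ps − 90) = 944 - 2ps. Setting this equal to supply: 944 - 2ps = -161 + 2ps, so ps = 276.25.
Buyers pay pb = 276.25 − 90 = 186.25; q' = -161 + 2·276.25 = 391.5.
Government outlay = subsidy × quantity = 90 × 391.5 = 35235.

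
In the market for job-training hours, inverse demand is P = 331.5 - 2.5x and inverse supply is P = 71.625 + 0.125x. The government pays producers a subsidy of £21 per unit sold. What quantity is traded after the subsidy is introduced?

x' = 107

Pre-subsidy: 331.5 - 2.5x = 71.625 + 0.125x gives x* = 99 and P* = 84.
With the subsidy, sellers receive Ps = Pb + 21 for each unit, where Pb is the price buyers pay.
On the curves, Pb = 331.5 - 2.5x and Ps = 71.625 + 0.125x; the wedge Ps − Pb = 21 gives 71.625 + 0.125x − (331.5 - 2.5x) = 21, so x' = 107.
Then Pb = 331.5 − 2.5·107 = 64 and Ps = 71.625 + 0.125·107 = 85.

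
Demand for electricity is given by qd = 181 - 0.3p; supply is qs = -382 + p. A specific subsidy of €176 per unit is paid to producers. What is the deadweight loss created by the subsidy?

Deadweight loss = 46464/13

Pre-subsidy: 181 - 0.3p = -382 + p gives p* = 5630/13, q* = 664/13.
With the subsidy, sellers receive ps = pb + 176 for each unit, where pb is the price buyers pay.
Supply in terms of pb becomes qs = -382 + 1(pb + 176) = -206 + pb. Setting this equal to demand: 181 - 0.3pb = -206 + pb, so pb = 3870/13.
Sellers receive ps = 3870/13 + 176 = 6158/13; q' = 181 − 0.3·(3870/13) = 1192/13.
The subsidy expands output by 1192/13 − 664/13 = 528/13 past the efficient level; on those units the gap between marginal cost and willingness to pay runs from 0 up to 176.
DWL = ½ × 176 × 528/13 = 46464/13.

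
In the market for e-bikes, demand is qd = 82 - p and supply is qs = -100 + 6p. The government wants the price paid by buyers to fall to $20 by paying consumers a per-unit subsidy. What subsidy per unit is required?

Required subsidy s = $7 per unit

At a buyer price of 20, quantity demanded is 82 − 1·20 = 62.
Sellers supply 62 only when they receive ps with -100 + 6·ps = 62, i.e. ps = 27.
s = ps − pb = 27 − 20 = 7.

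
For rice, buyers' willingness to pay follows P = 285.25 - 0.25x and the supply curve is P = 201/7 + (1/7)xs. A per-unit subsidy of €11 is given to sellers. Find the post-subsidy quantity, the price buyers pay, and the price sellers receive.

Pre-subsidy: 285.25 - 0.25x = 201/7 + (1/7)x gives x* = 653 and P* = 122.
With the subsidy, sellers receive Ps = Pb + 11 for each unit, where Pb is the price buyers pay.
On the curves, Pb = 285.25 - 0.25x and Ps = 201/7 + (1/7)x; the wedge Ps − Pb = 11 gives 201/7 + (1/7)x − (285.25 - 0.25x) = 11, so x' = 681.
Then Pb = 285.25 − 0.25·681 = 115 and Ps = 201/7 + (1/7)·681 = 126.

x' = 681; buyers pay €115; sellers receive €126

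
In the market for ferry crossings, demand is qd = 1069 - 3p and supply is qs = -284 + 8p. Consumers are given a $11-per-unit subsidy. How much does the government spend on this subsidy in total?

Government cost = $7964

Pre-subsidy: 1069 - 3p = -284 + 8p gives p* = 123, q* = 700.
With the rebate, buyers effectively pay pb = ps − 11, where ps is the price sellers receive.
Demand in terms of ps becomes qd = 1069 − 3(ps − 11) = 1102 - 3ps. Setting this equal to supply: 1102 - 3ps = -284 + 8ps, so ps = 126.
Buyers pay pb = 126 − 11 = 115; q' = -284 + 8·126 = 724.
Government outlay = subsidy × quantity = 11 × 724 = 7964.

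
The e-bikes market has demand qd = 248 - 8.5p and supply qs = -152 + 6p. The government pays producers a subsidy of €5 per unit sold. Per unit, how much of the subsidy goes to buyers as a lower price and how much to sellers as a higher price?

Pre-subsidy: 248 - 8.5p = -152 + 6p gives p* = 800/29, q* = 392/29.
With the subsidy, sellers receive ps = pb + 5 for each unit, where pb is the price buyers pay.
Supply in terms of pb becomes qs = -152 + 6(pb + 5) = -122 + 6pb. Setting this equal to demand: 248 - 8.5pb = -122 + 6pb, so pb = 740/29.
Sellers receive ps = 740/29 + 5 = 885/29; q' = 248 − 8.5·(740/29) = 902/29.
Buyers' price falls by p* − pb = 800/29 − 740/29 = 60/29; sellers' price rises by ps − p* = 885/29 − 800/29 = 85/29.

Buyers gain 60/29 per unit; sellers gain 85/29 per unit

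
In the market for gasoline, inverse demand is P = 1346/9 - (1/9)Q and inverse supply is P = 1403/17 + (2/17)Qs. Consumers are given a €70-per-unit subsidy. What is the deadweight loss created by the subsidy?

Pre-subsidy: 1346/9 - (1/9)Q = 1403/17 + (2/17)Q gives Q* = 293 and P* = 117.
With the rebate, buyers effectively pay Pb = Ps − 70, where Ps is the price sellers receive.
On the curves, Pb = 1346/9 - (1/9)Q and Ps = 1403/17 + (2/17)Q; the wedge Ps − Pb = 70 gives 1403/17 + (2/17)Q − (1346/9 - (1/9)Q) = 70, so Q' = 599.
Then Pb = 1346/9 − (1/9)·599 = 83 and Ps = 1403/17 + (2/17)·599 = 153.
The subsidy expands output by 599 − 293 = 306 past the efficient level; on those units the gap between marginal cost and willingness to pay runs from 0 up to 70.
DWL = ½ × 70 × 306 = 10710.

Deadweight loss = €10710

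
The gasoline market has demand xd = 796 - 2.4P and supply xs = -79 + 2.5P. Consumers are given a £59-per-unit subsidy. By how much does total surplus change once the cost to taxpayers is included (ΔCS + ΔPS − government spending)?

Net change in total surplus = -104430/49

Pre-subsidy: 796 - 2.4P = -79 + 2.5P gives P* = 1250/7, x* = 2572/7.
With the rebate, buyers effectively pay Pb = Ps − 59, where Ps is the price sellers receive.
Demand in terms of Ps becomes xd = 796 − 2.4(Ps − 59) = 937.6 - 2.4Ps. Setting this equal to supply: 937.6 - 2.4Ps = -79 + 2.5Ps, so Ps = 10166/49.
Buyers pay Pb = 10166/49 − 59 = 7275/49; x' = -79 + 2.5·(10166/49) = 21544/49.
ΔCS = ½(2572/7 + 21544/49)(1250/7 − 7275/49) = 29166650/2401; ΔPS = ½(2572/7 + 21544/49)(10166/49 − 1250/7) = 27999984/2401.
Government spending = 59 × 21544/49 = 1271096/49.
Net change = 29166650/2401 + 27999984/2401 − 1271096/49 = -104430/49. The loss equals the DWL triangle ½·59·3540/49.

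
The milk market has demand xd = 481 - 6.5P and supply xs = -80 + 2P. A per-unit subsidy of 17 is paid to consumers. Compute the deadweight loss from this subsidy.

Deadweight loss = 221

Pre-subsidy: 481 - 6.5P = -80 + 2P gives P* = 66, x* = 52.
With the rebate, buyers effectively pay Pb = Ps − 17, where Ps is the price sellers receive.
Demand in terms of Ps becomes xd = 481 − 6.5(Ps − 17) = 591.5 - 6.5Ps. Setting this equal to supply: 591.5 - 6.5Ps = -80 + 2Ps, so Ps = 79.
Buyers pay Pb = 79 − 17 = 62; x' = -80 + 2·79 = 78.
The subsidy expands output by 78 − 52 = 26 past the efficient level; on those units the gap between marginal cost and willingness to pay runs from 0 up to 17.
DWL = ½ × 17 × 26 = 221.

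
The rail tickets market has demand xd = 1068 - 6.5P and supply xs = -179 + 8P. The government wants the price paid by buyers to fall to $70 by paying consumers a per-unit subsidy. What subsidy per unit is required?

Required subsidy s = $29 per unit

At a buyer price of 70, quantity demanded is 1068 − 6.5·70 = 613.
Sellers supply 613 only when they receive Ps with -179 + 8·Ps = 613, i.e. Ps = 99.
s = Ps − Pb = 99 − 70 = 29.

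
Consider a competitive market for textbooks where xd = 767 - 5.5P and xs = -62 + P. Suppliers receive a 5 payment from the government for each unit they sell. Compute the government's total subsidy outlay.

Government cost = 4535/13

Pre-subsidy: 767 - 5.5P = -62 + P gives P* = 1658/13, x* = 852/13.
With the subsidy, sellers receive Ps = Pb + 5 for each unit, where Pb is the price buyers pay.
Supply in terms of Pb becomes xs = -62 + 1(Pb + 5) = -57 + Pb. Setting this equal to demand: 767 - 5.5Pb = -57 + Pb, so Pb = 1648/13.
Sellers receive Ps = 1648/13 + 5 = 1713/13; x' = 767 − 5.5·(1648/13) = 907/13.
Government outlay = subsidy × quantity = 5 × 907/13 = 4535/13.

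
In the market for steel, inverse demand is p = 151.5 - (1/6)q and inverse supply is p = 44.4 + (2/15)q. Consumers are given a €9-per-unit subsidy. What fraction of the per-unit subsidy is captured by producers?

Producer share = 4/9

Pre-subsidy: 151.5 - (1/6)q = 44.4 + (2/15)q gives q* = 357 and p* = 92.
With the rebate, buyers effectively pay pb = ps − 9, where ps is the price sellers receive.
On the curves, pb = 151.5 - (1/6)q and ps = 44.4 + (2/15)q; the wedge ps − pb = 9 gives 44.4 + (2/15)q − (151.5 - (1/6)q) = 9, so q' = 387.
Then pb = 151.5 − (1/6)·387 = 87 and ps = 44.4 + (2/15)·387 = 96.
Buyers' price falls by p* − pb = 92 − 87 = 5; sellers' price rises by ps − p* = 96 − 92 = 4.
So producers capture 4/9 = 4/9 of each unit of subsidy.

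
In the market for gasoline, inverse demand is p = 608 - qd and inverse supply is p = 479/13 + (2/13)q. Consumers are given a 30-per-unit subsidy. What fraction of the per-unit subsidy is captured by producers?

Pre-subsidy: 608 - q = 479/13 + (2/13)q gives q* = 495 and p* = 113.
With the rebate, buyers effectively pay pb = ps − 30, where ps is the price sellers receive.
On the curves, pb = 608 - q and ps = 479/13 + (2/13)q; the wedge ps − pb = 30 gives 479/13 + (2/13)q − (608 - q) = 30, so q' = 521.
Then pb = 608 − 1·521 = 87 and ps = 479/13 + (2/13)·521 = 117.
Buyers' price falls by p* − pb = 113 − 87 = 26; sellers' price rises by ps − p* = 117 − 113 = 4.
So producers capture 4/30 = 2/15 of each unit of subsidy.

Producer share = 2/15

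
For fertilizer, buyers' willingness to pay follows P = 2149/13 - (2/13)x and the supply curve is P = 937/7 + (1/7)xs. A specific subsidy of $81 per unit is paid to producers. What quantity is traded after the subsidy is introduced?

Pre-subsidy: 2149/13 - (2/13)x = 937/7 + (1/7)x gives x* = 106 and P* = 149.
With the subsidy, sellers receive Ps = Pb + 81 for each unit, where Pb is the price buyers pay.
On the curves, Pb = 2149/13 - (2/13)x and Ps = 937/7 + (1/7)x; the wedge Ps − Pb = 81 gives 937/7 + (1/7)x − (2149/13 - (2/13)x) = 81, so x' = 379.
Then Pb = 2149/13 − (2/13)·379 = 107 and Ps = 937/7 + (1/7)·379 = 188.

x' = 379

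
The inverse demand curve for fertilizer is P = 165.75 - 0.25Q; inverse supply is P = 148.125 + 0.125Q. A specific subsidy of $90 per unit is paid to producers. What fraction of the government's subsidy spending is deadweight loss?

Pre-subsidy: 165.75 - 0.25Q = 148.125 + 0.125Q gives Q* = 47 and P* = 154.
With the subsidy, sellers receive Ps = Pb + 90 for each unit, where Pb is the price buyers pay.
On the curves, Pb = 165.75 - 0.25Q and Ps = 148.125 + 0.125Q; the wedge Ps − Pb = 90 gives 148.125 + 0.125Q − (165.75 - 0.25Q) = 90, so Q' = 287.
Then Pb = 165.75 − 0.25·287 = 94 and Ps = 148.125 + 0.125·287 = 184.
ΔCS = ½(47 + 287)(154 − 94) = 10020; ΔPS = ½(47 + 287)(184 − 154) = 5010.
Government spending = 90 × 287 = 25830.
DWL = ½ × 90 × (287 − 47) = 10800; fraction = 10800 / 25830 = 120/287.

DWL / government spending = 120/287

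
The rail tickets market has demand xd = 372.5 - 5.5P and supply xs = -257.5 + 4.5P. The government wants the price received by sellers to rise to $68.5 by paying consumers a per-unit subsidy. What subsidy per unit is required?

Required subsidy s = $10 per unit

At a seller price of 68.5, quantity supplied is -257.5 + 4.5·68.5 = 50.75.
Buyers absorb 50.75 only when they pay Pb with 372.5 − 5.5·Pb = 50.75, i.e. Pb = 58.5.
s = Ps − Pb = 68.5 − 58.5 = 10.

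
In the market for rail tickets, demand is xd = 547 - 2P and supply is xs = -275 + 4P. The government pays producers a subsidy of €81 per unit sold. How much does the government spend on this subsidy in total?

Government cost = €30861

Pre-subsidy: 547 - 2P = -275 + 4P gives P* = 137, x* = 273.
With the subsidy, sellers receive Ps = Pb + 81 for each unit, where Pb is the price buyers pay.
Supply in terms of Pb becomes xs = -275 + 4(Pb + 81) = 49 + 4Pb. Setting this equal to demand: 547 - 2Pb = 49 + 4Pb, so Pb = 83.
Sellers receive Ps = 83 + 81 = 164; x' = 547 − 2·83 = 381.
Government outlay = subsidy × quantity = 81 × 381 = 30861.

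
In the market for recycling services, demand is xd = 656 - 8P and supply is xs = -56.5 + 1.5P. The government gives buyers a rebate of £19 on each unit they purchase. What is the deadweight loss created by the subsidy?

Pre-subsidy: 656 - 8P = -56.5 + 1.5P gives P* = 75, x* = 56.
With the rebate, buyers effectively pay Pb = Ps − 19, where Ps is the price sellers receive.
Demand in terms of Ps becomes xd = 656 − 8(Ps − 19) = 808 - 8Ps. Setting this equal to supply: 808 - 8Ps = -56.5 + 1.5Ps, so Ps = 91.
Buyers pay Pb = 91 − 19 = 72; x' = -56.5 + 1.5·91 = 80.
The subsidy expands output by 80 − 56 = 24 past the efficient level; on those units the gap between marginal cost and willingness to pay runs from 0 up to 19.
DWL = ½ × 19 × 24 = 228.

Deadweight loss = £228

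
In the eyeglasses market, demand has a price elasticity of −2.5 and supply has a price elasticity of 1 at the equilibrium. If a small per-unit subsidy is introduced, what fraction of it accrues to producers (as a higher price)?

For a small subsidy around the equilibrium, the benefit split depends on the relative slopes, which at a point are proportional to the elasticities.
Buyer share = εs/(εs + |εd|) = 1/(1 + 2.5) = 2/7; seller share = |εd|/(εs + |εd|) = 5/7.
So producers capture 5/7 of the subsidy.

Producer share = 5/7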